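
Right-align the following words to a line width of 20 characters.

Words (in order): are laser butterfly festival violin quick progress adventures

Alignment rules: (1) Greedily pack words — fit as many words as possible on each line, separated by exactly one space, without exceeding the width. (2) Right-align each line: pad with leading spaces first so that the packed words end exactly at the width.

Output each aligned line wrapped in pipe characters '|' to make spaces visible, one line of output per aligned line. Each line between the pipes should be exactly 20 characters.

Answer: | are laser butterfly|
|     festival violin|
|      quick progress|
|          adventures|

Derivation:
Line 1: ['are', 'laser', 'butterfly'] (min_width=19, slack=1)
Line 2: ['festival', 'violin'] (min_width=15, slack=5)
Line 3: ['quick', 'progress'] (min_width=14, slack=6)
Line 4: ['adventures'] (min_width=10, slack=10)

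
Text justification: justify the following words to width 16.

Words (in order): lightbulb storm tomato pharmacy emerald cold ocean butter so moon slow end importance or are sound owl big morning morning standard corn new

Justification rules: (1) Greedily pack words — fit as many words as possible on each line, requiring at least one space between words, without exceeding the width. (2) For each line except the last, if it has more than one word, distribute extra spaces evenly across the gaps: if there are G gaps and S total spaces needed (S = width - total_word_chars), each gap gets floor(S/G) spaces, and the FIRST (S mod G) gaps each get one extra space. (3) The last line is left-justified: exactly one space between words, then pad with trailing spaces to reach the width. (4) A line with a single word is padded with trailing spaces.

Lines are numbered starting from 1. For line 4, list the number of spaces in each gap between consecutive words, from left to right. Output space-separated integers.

Line 1: ['lightbulb', 'storm'] (min_width=15, slack=1)
Line 2: ['tomato', 'pharmacy'] (min_width=15, slack=1)
Line 3: ['emerald', 'cold'] (min_width=12, slack=4)
Line 4: ['ocean', 'butter', 'so'] (min_width=15, slack=1)
Line 5: ['moon', 'slow', 'end'] (min_width=13, slack=3)
Line 6: ['importance', 'or'] (min_width=13, slack=3)
Line 7: ['are', 'sound', 'owl'] (min_width=13, slack=3)
Line 8: ['big', 'morning'] (min_width=11, slack=5)
Line 9: ['morning', 'standard'] (min_width=16, slack=0)
Line 10: ['corn', 'new'] (min_width=8, slack=8)

Answer: 2 1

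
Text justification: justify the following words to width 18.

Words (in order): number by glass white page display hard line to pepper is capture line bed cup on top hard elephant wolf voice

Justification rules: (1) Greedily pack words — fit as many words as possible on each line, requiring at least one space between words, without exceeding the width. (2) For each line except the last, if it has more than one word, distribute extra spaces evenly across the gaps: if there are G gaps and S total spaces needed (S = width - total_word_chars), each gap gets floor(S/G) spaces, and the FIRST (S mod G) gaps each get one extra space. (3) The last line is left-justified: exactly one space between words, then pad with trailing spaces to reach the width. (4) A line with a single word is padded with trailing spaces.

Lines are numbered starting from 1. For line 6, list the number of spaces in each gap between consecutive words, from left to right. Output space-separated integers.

Line 1: ['number', 'by', 'glass'] (min_width=15, slack=3)
Line 2: ['white', 'page', 'display'] (min_width=18, slack=0)
Line 3: ['hard', 'line', 'to'] (min_width=12, slack=6)
Line 4: ['pepper', 'is', 'capture'] (min_width=17, slack=1)
Line 5: ['line', 'bed', 'cup', 'on'] (min_width=15, slack=3)
Line 6: ['top', 'hard', 'elephant'] (min_width=17, slack=1)
Line 7: ['wolf', 'voice'] (min_width=10, slack=8)

Answer: 2 1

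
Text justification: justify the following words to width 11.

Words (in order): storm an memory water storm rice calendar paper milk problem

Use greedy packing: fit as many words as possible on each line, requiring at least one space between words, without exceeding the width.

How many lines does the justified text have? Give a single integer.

Line 1: ['storm', 'an'] (min_width=8, slack=3)
Line 2: ['memory'] (min_width=6, slack=5)
Line 3: ['water', 'storm'] (min_width=11, slack=0)
Line 4: ['rice'] (min_width=4, slack=7)
Line 5: ['calendar'] (min_width=8, slack=3)
Line 6: ['paper', 'milk'] (min_width=10, slack=1)
Line 7: ['problem'] (min_width=7, slack=4)
Total lines: 7

Answer: 7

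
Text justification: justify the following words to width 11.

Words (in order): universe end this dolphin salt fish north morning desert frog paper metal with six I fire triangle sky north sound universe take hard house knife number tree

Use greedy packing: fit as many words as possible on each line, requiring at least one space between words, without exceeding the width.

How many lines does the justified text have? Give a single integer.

Line 1: ['universe'] (min_width=8, slack=3)
Line 2: ['end', 'this'] (min_width=8, slack=3)
Line 3: ['dolphin'] (min_width=7, slack=4)
Line 4: ['salt', 'fish'] (min_width=9, slack=2)
Line 5: ['north'] (min_width=5, slack=6)
Line 6: ['morning'] (min_width=7, slack=4)
Line 7: ['desert', 'frog'] (min_width=11, slack=0)
Line 8: ['paper', 'metal'] (min_width=11, slack=0)
Line 9: ['with', 'six', 'I'] (min_width=10, slack=1)
Line 10: ['fire'] (min_width=4, slack=7)
Line 11: ['triangle'] (min_width=8, slack=3)
Line 12: ['sky', 'north'] (min_width=9, slack=2)
Line 13: ['sound'] (min_width=5, slack=6)
Line 14: ['universe'] (min_width=8, slack=3)
Line 15: ['take', 'hard'] (min_width=9, slack=2)
Line 16: ['house', 'knife'] (min_width=11, slack=0)
Line 17: ['number', 'tree'] (min_width=11, slack=0)
Total lines: 17

Answer: 17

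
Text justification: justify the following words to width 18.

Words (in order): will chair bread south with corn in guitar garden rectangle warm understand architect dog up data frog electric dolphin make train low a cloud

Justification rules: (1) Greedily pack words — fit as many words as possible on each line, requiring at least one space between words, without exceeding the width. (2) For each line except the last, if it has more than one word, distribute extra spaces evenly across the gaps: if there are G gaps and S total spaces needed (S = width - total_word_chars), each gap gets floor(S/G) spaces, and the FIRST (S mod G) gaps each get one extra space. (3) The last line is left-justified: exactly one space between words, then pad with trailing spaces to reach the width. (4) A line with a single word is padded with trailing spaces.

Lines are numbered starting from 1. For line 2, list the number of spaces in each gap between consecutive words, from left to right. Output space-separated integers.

Answer: 1 1 1

Derivation:
Line 1: ['will', 'chair', 'bread'] (min_width=16, slack=2)
Line 2: ['south', 'with', 'corn', 'in'] (min_width=18, slack=0)
Line 3: ['guitar', 'garden'] (min_width=13, slack=5)
Line 4: ['rectangle', 'warm'] (min_width=14, slack=4)
Line 5: ['understand'] (min_width=10, slack=8)
Line 6: ['architect', 'dog', 'up'] (min_width=16, slack=2)
Line 7: ['data', 'frog', 'electric'] (min_width=18, slack=0)
Line 8: ['dolphin', 'make', 'train'] (min_width=18, slack=0)
Line 9: ['low', 'a', 'cloud'] (min_width=11, slack=7)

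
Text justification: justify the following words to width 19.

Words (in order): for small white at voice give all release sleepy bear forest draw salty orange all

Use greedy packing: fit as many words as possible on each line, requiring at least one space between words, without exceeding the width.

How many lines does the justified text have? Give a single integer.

Answer: 5

Derivation:
Line 1: ['for', 'small', 'white', 'at'] (min_width=18, slack=1)
Line 2: ['voice', 'give', 'all'] (min_width=14, slack=5)
Line 3: ['release', 'sleepy', 'bear'] (min_width=19, slack=0)
Line 4: ['forest', 'draw', 'salty'] (min_width=17, slack=2)
Line 5: ['orange', 'all'] (min_width=10, slack=9)
Total lines: 5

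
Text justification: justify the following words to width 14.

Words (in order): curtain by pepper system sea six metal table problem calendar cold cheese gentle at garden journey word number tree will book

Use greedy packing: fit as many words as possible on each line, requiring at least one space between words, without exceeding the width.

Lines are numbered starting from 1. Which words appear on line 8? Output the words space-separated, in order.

Line 1: ['curtain', 'by'] (min_width=10, slack=4)
Line 2: ['pepper', 'system'] (min_width=13, slack=1)
Line 3: ['sea', 'six', 'metal'] (min_width=13, slack=1)
Line 4: ['table', 'problem'] (min_width=13, slack=1)
Line 5: ['calendar', 'cold'] (min_width=13, slack=1)
Line 6: ['cheese', 'gentle'] (min_width=13, slack=1)
Line 7: ['at', 'garden'] (min_width=9, slack=5)
Line 8: ['journey', 'word'] (min_width=12, slack=2)
Line 9: ['number', 'tree'] (min_width=11, slack=3)
Line 10: ['will', 'book'] (min_width=9, slack=5)

Answer: journey word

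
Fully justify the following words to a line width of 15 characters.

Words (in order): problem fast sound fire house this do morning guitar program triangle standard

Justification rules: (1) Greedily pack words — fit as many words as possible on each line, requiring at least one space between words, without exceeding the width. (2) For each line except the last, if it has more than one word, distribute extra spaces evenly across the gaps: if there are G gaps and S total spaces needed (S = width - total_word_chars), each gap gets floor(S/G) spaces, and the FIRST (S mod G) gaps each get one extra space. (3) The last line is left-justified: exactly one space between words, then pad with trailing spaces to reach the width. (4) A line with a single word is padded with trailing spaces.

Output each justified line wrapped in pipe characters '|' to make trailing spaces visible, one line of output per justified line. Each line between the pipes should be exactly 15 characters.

Answer: |problem    fast|
|sound      fire|
|house  this  do|
|morning  guitar|
|program        |
|triangle       |
|standard       |

Derivation:
Line 1: ['problem', 'fast'] (min_width=12, slack=3)
Line 2: ['sound', 'fire'] (min_width=10, slack=5)
Line 3: ['house', 'this', 'do'] (min_width=13, slack=2)
Line 4: ['morning', 'guitar'] (min_width=14, slack=1)
Line 5: ['program'] (min_width=7, slack=8)
Line 6: ['triangle'] (min_width=8, slack=7)
Line 7: ['standard'] (min_width=8, slack=7)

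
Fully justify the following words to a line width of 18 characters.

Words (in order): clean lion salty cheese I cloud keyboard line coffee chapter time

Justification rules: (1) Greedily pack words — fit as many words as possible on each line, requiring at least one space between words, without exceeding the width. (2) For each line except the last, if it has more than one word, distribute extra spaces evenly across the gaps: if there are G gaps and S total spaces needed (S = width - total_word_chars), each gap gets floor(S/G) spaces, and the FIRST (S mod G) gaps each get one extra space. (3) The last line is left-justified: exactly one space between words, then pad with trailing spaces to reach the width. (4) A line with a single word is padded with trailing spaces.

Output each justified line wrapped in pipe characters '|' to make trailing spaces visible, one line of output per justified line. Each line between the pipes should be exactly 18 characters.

Answer: |clean  lion  salty|
|cheese   I   cloud|
|keyboard      line|
|coffee     chapter|
|time              |

Derivation:
Line 1: ['clean', 'lion', 'salty'] (min_width=16, slack=2)
Line 2: ['cheese', 'I', 'cloud'] (min_width=14, slack=4)
Line 3: ['keyboard', 'line'] (min_width=13, slack=5)
Line 4: ['coffee', 'chapter'] (min_width=14, slack=4)
Line 5: ['time'] (min_width=4, slack=14)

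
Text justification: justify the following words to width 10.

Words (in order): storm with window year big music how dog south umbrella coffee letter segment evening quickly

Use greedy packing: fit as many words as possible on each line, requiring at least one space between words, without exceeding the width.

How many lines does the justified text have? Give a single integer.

Answer: 11

Derivation:
Line 1: ['storm', 'with'] (min_width=10, slack=0)
Line 2: ['window'] (min_width=6, slack=4)
Line 3: ['year', 'big'] (min_width=8, slack=2)
Line 4: ['music', 'how'] (min_width=9, slack=1)
Line 5: ['dog', 'south'] (min_width=9, slack=1)
Line 6: ['umbrella'] (min_width=8, slack=2)
Line 7: ['coffee'] (min_width=6, slack=4)
Line 8: ['letter'] (min_width=6, slack=4)
Line 9: ['segment'] (min_width=7, slack=3)
Line 10: ['evening'] (min_width=7, slack=3)
Line 11: ['quickly'] (min_width=7, slack=3)
Total lines: 11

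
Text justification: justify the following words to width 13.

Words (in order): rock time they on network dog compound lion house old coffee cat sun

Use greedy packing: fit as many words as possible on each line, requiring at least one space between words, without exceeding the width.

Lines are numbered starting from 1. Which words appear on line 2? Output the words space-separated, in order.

Answer: they on

Derivation:
Line 1: ['rock', 'time'] (min_width=9, slack=4)
Line 2: ['they', 'on'] (min_width=7, slack=6)
Line 3: ['network', 'dog'] (min_width=11, slack=2)
Line 4: ['compound', 'lion'] (min_width=13, slack=0)
Line 5: ['house', 'old'] (min_width=9, slack=4)
Line 6: ['coffee', 'cat'] (min_width=10, slack=3)
Line 7: ['sun'] (min_width=3, slack=10)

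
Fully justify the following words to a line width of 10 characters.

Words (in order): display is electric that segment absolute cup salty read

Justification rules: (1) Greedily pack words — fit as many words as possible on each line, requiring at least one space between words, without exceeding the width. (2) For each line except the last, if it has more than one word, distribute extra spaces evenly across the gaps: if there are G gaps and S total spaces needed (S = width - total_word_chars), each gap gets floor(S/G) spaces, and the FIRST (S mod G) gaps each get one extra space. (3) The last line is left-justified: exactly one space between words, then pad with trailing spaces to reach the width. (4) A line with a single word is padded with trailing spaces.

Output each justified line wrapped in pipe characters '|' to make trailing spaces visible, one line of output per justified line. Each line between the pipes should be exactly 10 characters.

Line 1: ['display', 'is'] (min_width=10, slack=0)
Line 2: ['electric'] (min_width=8, slack=2)
Line 3: ['that'] (min_width=4, slack=6)
Line 4: ['segment'] (min_width=7, slack=3)
Line 5: ['absolute'] (min_width=8, slack=2)
Line 6: ['cup', 'salty'] (min_width=9, slack=1)
Line 7: ['read'] (min_width=4, slack=6)

Answer: |display is|
|electric  |
|that      |
|segment   |
|absolute  |
|cup  salty|
|read      |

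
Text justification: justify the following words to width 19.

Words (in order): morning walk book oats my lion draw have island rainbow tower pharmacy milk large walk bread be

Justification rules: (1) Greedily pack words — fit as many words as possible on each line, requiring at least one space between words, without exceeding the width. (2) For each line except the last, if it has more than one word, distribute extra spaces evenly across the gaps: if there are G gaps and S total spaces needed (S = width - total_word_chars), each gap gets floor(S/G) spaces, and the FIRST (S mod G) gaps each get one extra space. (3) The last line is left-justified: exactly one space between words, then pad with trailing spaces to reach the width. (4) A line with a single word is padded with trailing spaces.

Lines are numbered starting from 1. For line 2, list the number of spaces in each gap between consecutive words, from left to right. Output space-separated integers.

Line 1: ['morning', 'walk', 'book'] (min_width=17, slack=2)
Line 2: ['oats', 'my', 'lion', 'draw'] (min_width=17, slack=2)
Line 3: ['have', 'island', 'rainbow'] (min_width=19, slack=0)
Line 4: ['tower', 'pharmacy', 'milk'] (min_width=19, slack=0)
Line 5: ['large', 'walk', 'bread', 'be'] (min_width=19, slack=0)

Answer: 2 2 1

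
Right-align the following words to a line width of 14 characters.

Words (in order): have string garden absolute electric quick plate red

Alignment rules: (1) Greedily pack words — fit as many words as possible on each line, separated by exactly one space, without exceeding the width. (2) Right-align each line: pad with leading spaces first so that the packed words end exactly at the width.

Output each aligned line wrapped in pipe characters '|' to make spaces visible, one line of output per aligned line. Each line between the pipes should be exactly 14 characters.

Line 1: ['have', 'string'] (min_width=11, slack=3)
Line 2: ['garden'] (min_width=6, slack=8)
Line 3: ['absolute'] (min_width=8, slack=6)
Line 4: ['electric', 'quick'] (min_width=14, slack=0)
Line 5: ['plate', 'red'] (min_width=9, slack=5)

Answer: |   have string|
|        garden|
|      absolute|
|electric quick|
|     plate red|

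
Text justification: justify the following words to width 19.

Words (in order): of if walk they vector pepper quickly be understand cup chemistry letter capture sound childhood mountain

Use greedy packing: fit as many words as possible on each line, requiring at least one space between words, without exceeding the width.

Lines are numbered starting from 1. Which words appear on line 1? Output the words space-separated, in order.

Answer: of if walk they

Derivation:
Line 1: ['of', 'if', 'walk', 'they'] (min_width=15, slack=4)
Line 2: ['vector', 'pepper'] (min_width=13, slack=6)
Line 3: ['quickly', 'be'] (min_width=10, slack=9)
Line 4: ['understand', 'cup'] (min_width=14, slack=5)
Line 5: ['chemistry', 'letter'] (min_width=16, slack=3)
Line 6: ['capture', 'sound'] (min_width=13, slack=6)
Line 7: ['childhood', 'mountain'] (min_width=18, slack=1)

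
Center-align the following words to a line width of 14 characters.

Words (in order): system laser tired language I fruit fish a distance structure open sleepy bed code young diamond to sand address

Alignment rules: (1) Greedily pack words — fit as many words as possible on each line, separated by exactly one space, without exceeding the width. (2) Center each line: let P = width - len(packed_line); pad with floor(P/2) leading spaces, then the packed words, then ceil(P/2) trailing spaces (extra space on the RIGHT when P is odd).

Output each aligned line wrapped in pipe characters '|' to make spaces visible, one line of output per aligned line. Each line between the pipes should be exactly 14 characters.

Answer: | system laser |
|tired language|
|I fruit fish a|
|   distance   |
|structure open|
|  sleepy bed  |
|  code young  |
|  diamond to  |
| sand address |

Derivation:
Line 1: ['system', 'laser'] (min_width=12, slack=2)
Line 2: ['tired', 'language'] (min_width=14, slack=0)
Line 3: ['I', 'fruit', 'fish', 'a'] (min_width=14, slack=0)
Line 4: ['distance'] (min_width=8, slack=6)
Line 5: ['structure', 'open'] (min_width=14, slack=0)
Line 6: ['sleepy', 'bed'] (min_width=10, slack=4)
Line 7: ['code', 'young'] (min_width=10, slack=4)
Line 8: ['diamond', 'to'] (min_width=10, slack=4)
Line 9: ['sand', 'address'] (min_width=12, slack=2)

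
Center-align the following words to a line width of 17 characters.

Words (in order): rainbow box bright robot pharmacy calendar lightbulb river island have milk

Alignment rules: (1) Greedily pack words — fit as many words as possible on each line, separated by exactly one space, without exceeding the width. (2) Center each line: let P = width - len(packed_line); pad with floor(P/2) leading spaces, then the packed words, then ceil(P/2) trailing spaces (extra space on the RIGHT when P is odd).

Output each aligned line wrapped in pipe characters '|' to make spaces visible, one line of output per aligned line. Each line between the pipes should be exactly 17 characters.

Answer: |   rainbow box   |
|  bright robot   |
|pharmacy calendar|
| lightbulb river |
|island have milk |

Derivation:
Line 1: ['rainbow', 'box'] (min_width=11, slack=6)
Line 2: ['bright', 'robot'] (min_width=12, slack=5)
Line 3: ['pharmacy', 'calendar'] (min_width=17, slack=0)
Line 4: ['lightbulb', 'river'] (min_width=15, slack=2)
Line 5: ['island', 'have', 'milk'] (min_width=16, slack=1)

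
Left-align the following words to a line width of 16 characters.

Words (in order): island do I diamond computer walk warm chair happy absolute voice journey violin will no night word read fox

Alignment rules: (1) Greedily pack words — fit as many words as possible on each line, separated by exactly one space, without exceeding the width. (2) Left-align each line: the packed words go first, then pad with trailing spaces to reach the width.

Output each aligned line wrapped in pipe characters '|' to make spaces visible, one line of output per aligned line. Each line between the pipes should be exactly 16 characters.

Line 1: ['island', 'do', 'I'] (min_width=11, slack=5)
Line 2: ['diamond', 'computer'] (min_width=16, slack=0)
Line 3: ['walk', 'warm', 'chair'] (min_width=15, slack=1)
Line 4: ['happy', 'absolute'] (min_width=14, slack=2)
Line 5: ['voice', 'journey'] (min_width=13, slack=3)
Line 6: ['violin', 'will', 'no'] (min_width=14, slack=2)
Line 7: ['night', 'word', 'read'] (min_width=15, slack=1)
Line 8: ['fox'] (min_width=3, slack=13)

Answer: |island do I     |
|diamond computer|
|walk warm chair |
|happy absolute  |
|voice journey   |
|violin will no  |
|night word read |
|fox             |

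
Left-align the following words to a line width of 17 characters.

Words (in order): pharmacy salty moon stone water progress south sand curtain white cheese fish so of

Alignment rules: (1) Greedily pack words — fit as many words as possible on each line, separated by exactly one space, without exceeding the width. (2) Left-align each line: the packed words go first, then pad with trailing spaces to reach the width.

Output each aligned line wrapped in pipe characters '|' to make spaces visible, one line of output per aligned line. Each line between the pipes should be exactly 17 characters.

Answer: |pharmacy salty   |
|moon stone water |
|progress south   |
|sand curtain     |
|white cheese fish|
|so of            |

Derivation:
Line 1: ['pharmacy', 'salty'] (min_width=14, slack=3)
Line 2: ['moon', 'stone', 'water'] (min_width=16, slack=1)
Line 3: ['progress', 'south'] (min_width=14, slack=3)
Line 4: ['sand', 'curtain'] (min_width=12, slack=5)
Line 5: ['white', 'cheese', 'fish'] (min_width=17, slack=0)
Line 6: ['so', 'of'] (min_width=5, slack=12)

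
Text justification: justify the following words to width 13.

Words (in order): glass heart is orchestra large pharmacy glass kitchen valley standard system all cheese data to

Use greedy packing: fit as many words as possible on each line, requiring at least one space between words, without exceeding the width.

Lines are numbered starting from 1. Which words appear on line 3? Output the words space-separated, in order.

Line 1: ['glass', 'heart'] (min_width=11, slack=2)
Line 2: ['is', 'orchestra'] (min_width=12, slack=1)
Line 3: ['large'] (min_width=5, slack=8)
Line 4: ['pharmacy'] (min_width=8, slack=5)
Line 5: ['glass', 'kitchen'] (min_width=13, slack=0)
Line 6: ['valley'] (min_width=6, slack=7)
Line 7: ['standard'] (min_width=8, slack=5)
Line 8: ['system', 'all'] (min_width=10, slack=3)
Line 9: ['cheese', 'data'] (min_width=11, slack=2)
Line 10: ['to'] (min_width=2, slack=11)

Answer: large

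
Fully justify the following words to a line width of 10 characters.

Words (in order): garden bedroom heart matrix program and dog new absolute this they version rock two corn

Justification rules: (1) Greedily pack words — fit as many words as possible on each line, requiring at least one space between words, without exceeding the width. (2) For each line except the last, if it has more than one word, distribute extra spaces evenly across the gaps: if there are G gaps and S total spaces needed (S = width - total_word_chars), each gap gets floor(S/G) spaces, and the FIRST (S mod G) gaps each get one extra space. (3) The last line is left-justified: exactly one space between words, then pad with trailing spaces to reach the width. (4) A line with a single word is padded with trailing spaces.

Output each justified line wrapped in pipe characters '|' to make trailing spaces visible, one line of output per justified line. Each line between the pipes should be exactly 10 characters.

Line 1: ['garden'] (min_width=6, slack=4)
Line 2: ['bedroom'] (min_width=7, slack=3)
Line 3: ['heart'] (min_width=5, slack=5)
Line 4: ['matrix'] (min_width=6, slack=4)
Line 5: ['program'] (min_width=7, slack=3)
Line 6: ['and', 'dog'] (min_width=7, slack=3)
Line 7: ['new'] (min_width=3, slack=7)
Line 8: ['absolute'] (min_width=8, slack=2)
Line 9: ['this', 'they'] (min_width=9, slack=1)
Line 10: ['version'] (min_width=7, slack=3)
Line 11: ['rock', 'two'] (min_width=8, slack=2)
Line 12: ['corn'] (min_width=4, slack=6)

Answer: |garden    |
|bedroom   |
|heart     |
|matrix    |
|program   |
|and    dog|
|new       |
|absolute  |
|this  they|
|version   |
|rock   two|
|corn      |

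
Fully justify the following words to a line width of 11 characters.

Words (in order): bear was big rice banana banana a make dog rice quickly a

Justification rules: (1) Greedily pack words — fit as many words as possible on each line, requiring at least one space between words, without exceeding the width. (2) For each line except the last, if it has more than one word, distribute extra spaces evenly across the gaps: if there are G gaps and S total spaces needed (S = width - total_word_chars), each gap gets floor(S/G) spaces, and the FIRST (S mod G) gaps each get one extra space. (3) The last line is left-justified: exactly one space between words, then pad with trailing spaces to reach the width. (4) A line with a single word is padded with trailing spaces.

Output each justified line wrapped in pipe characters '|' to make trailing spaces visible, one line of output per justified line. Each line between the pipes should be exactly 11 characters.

Answer: |bear    was|
|big    rice|
|banana     |
|banana    a|
|make    dog|
|rice       |
|quickly a  |

Derivation:
Line 1: ['bear', 'was'] (min_width=8, slack=3)
Line 2: ['big', 'rice'] (min_width=8, slack=3)
Line 3: ['banana'] (min_width=6, slack=5)
Line 4: ['banana', 'a'] (min_width=8, slack=3)
Line 5: ['make', 'dog'] (min_width=8, slack=3)
Line 6: ['rice'] (min_width=4, slack=7)
Line 7: ['quickly', 'a'] (min_width=9, slack=2)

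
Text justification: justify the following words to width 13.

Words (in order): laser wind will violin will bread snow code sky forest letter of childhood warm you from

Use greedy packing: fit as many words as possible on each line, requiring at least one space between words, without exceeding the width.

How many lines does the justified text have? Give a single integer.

Answer: 7

Derivation:
Line 1: ['laser', 'wind'] (min_width=10, slack=3)
Line 2: ['will', 'violin'] (min_width=11, slack=2)
Line 3: ['will', 'bread'] (min_width=10, slack=3)
Line 4: ['snow', 'code', 'sky'] (min_width=13, slack=0)
Line 5: ['forest', 'letter'] (min_width=13, slack=0)
Line 6: ['of', 'childhood'] (min_width=12, slack=1)
Line 7: ['warm', 'you', 'from'] (min_width=13, slack=0)
Total lines: 7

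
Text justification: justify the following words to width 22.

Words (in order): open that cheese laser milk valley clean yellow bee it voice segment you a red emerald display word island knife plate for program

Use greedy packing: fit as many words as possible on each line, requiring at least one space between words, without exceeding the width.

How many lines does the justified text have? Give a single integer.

Line 1: ['open', 'that', 'cheese', 'laser'] (min_width=22, slack=0)
Line 2: ['milk', 'valley', 'clean'] (min_width=17, slack=5)
Line 3: ['yellow', 'bee', 'it', 'voice'] (min_width=19, slack=3)
Line 4: ['segment', 'you', 'a', 'red'] (min_width=17, slack=5)
Line 5: ['emerald', 'display', 'word'] (min_width=20, slack=2)
Line 6: ['island', 'knife', 'plate', 'for'] (min_width=22, slack=0)
Line 7: ['program'] (min_width=7, slack=15)
Total lines: 7

Answer: 7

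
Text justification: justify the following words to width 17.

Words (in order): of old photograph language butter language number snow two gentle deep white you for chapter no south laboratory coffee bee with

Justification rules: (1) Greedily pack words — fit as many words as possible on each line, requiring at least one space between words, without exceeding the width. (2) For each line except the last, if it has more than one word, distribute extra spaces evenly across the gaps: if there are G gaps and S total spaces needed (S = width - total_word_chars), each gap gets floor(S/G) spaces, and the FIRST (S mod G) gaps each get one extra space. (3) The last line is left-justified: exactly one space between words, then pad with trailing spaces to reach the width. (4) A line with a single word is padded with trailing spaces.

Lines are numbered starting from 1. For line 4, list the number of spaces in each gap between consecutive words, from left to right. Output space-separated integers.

Line 1: ['of', 'old', 'photograph'] (min_width=17, slack=0)
Line 2: ['language', 'butter'] (min_width=15, slack=2)
Line 3: ['language', 'number'] (min_width=15, slack=2)
Line 4: ['snow', 'two', 'gentle'] (min_width=15, slack=2)
Line 5: ['deep', 'white', 'you'] (min_width=14, slack=3)
Line 6: ['for', 'chapter', 'no'] (min_width=14, slack=3)
Line 7: ['south', 'laboratory'] (min_width=16, slack=1)
Line 8: ['coffee', 'bee', 'with'] (min_width=15, slack=2)

Answer: 2 2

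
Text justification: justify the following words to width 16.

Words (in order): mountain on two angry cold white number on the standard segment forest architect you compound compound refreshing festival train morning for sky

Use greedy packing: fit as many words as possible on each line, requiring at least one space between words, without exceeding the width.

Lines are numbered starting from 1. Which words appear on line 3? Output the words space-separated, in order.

Line 1: ['mountain', 'on', 'two'] (min_width=15, slack=1)
Line 2: ['angry', 'cold', 'white'] (min_width=16, slack=0)
Line 3: ['number', 'on', 'the'] (min_width=13, slack=3)
Line 4: ['standard', 'segment'] (min_width=16, slack=0)
Line 5: ['forest', 'architect'] (min_width=16, slack=0)
Line 6: ['you', 'compound'] (min_width=12, slack=4)
Line 7: ['compound'] (min_width=8, slack=8)
Line 8: ['refreshing'] (min_width=10, slack=6)
Line 9: ['festival', 'train'] (min_width=14, slack=2)
Line 10: ['morning', 'for', 'sky'] (min_width=15, slack=1)

Answer: number on the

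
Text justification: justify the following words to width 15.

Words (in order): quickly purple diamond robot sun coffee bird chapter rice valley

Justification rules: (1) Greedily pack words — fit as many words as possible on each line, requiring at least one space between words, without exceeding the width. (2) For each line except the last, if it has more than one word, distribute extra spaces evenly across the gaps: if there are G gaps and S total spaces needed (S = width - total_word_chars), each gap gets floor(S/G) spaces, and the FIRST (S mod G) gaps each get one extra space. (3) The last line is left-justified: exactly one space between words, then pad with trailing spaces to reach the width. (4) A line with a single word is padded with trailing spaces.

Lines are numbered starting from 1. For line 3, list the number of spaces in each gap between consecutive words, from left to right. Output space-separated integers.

Answer: 1 1

Derivation:
Line 1: ['quickly', 'purple'] (min_width=14, slack=1)
Line 2: ['diamond', 'robot'] (min_width=13, slack=2)
Line 3: ['sun', 'coffee', 'bird'] (min_width=15, slack=0)
Line 4: ['chapter', 'rice'] (min_width=12, slack=3)
Line 5: ['valley'] (min_width=6, slack=9)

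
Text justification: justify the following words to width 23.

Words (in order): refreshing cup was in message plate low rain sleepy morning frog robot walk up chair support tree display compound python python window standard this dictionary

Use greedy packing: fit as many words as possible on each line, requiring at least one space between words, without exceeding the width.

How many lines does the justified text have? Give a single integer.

Answer: 8

Derivation:
Line 1: ['refreshing', 'cup', 'was', 'in'] (min_width=21, slack=2)
Line 2: ['message', 'plate', 'low', 'rain'] (min_width=22, slack=1)
Line 3: ['sleepy', 'morning', 'frog'] (min_width=19, slack=4)
Line 4: ['robot', 'walk', 'up', 'chair'] (min_width=19, slack=4)
Line 5: ['support', 'tree', 'display'] (min_width=20, slack=3)
Line 6: ['compound', 'python', 'python'] (min_width=22, slack=1)
Line 7: ['window', 'standard', 'this'] (min_width=20, slack=3)
Line 8: ['dictionary'] (min_width=10, slack=13)
Total lines: 8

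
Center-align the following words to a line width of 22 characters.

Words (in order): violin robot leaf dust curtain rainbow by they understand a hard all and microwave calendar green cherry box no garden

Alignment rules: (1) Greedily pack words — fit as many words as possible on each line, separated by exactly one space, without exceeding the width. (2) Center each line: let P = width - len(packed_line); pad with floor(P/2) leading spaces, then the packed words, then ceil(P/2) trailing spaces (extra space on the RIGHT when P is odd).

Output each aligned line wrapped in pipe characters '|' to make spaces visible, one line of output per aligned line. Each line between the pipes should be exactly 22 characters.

Answer: |violin robot leaf dust|
|  curtain rainbow by  |
|they understand a hard|
|  all and microwave   |
|calendar green cherry |
|    box no garden     |

Derivation:
Line 1: ['violin', 'robot', 'leaf', 'dust'] (min_width=22, slack=0)
Line 2: ['curtain', 'rainbow', 'by'] (min_width=18, slack=4)
Line 3: ['they', 'understand', 'a', 'hard'] (min_width=22, slack=0)
Line 4: ['all', 'and', 'microwave'] (min_width=17, slack=5)
Line 5: ['calendar', 'green', 'cherry'] (min_width=21, slack=1)
Line 6: ['box', 'no', 'garden'] (min_width=13, slack=9)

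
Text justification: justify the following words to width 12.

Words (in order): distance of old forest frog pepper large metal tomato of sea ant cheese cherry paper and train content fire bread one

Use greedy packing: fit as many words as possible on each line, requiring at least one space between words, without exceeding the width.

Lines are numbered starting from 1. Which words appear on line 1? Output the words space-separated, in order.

Answer: distance of

Derivation:
Line 1: ['distance', 'of'] (min_width=11, slack=1)
Line 2: ['old', 'forest'] (min_width=10, slack=2)
Line 3: ['frog', 'pepper'] (min_width=11, slack=1)
Line 4: ['large', 'metal'] (min_width=11, slack=1)
Line 5: ['tomato', 'of'] (min_width=9, slack=3)
Line 6: ['sea', 'ant'] (min_width=7, slack=5)
Line 7: ['cheese'] (min_width=6, slack=6)
Line 8: ['cherry', 'paper'] (min_width=12, slack=0)
Line 9: ['and', 'train'] (min_width=9, slack=3)
Line 10: ['content', 'fire'] (min_width=12, slack=0)
Line 11: ['bread', 'one'] (min_width=9, slack=3)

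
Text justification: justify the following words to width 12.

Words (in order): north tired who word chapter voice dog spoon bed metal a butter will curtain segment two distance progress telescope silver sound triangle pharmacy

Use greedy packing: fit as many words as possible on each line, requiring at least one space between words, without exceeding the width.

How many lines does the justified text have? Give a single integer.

Line 1: ['north', 'tired'] (min_width=11, slack=1)
Line 2: ['who', 'word'] (min_width=8, slack=4)
Line 3: ['chapter'] (min_width=7, slack=5)
Line 4: ['voice', 'dog'] (min_width=9, slack=3)
Line 5: ['spoon', 'bed'] (min_width=9, slack=3)
Line 6: ['metal', 'a'] (min_width=7, slack=5)
Line 7: ['butter', 'will'] (min_width=11, slack=1)
Line 8: ['curtain'] (min_width=7, slack=5)
Line 9: ['segment', 'two'] (min_width=11, slack=1)
Line 10: ['distance'] (min_width=8, slack=4)
Line 11: ['progress'] (min_width=8, slack=4)
Line 12: ['telescope'] (min_width=9, slack=3)
Line 13: ['silver', 'sound'] (min_width=12, slack=0)
Line 14: ['triangle'] (min_width=8, slack=4)
Line 15: ['pharmacy'] (min_width=8, slack=4)
Total lines: 15

Answer: 15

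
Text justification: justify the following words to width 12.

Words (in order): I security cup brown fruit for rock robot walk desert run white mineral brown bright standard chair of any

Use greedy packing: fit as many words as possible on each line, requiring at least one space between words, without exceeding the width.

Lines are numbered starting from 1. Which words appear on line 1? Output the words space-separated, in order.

Line 1: ['I', 'security'] (min_width=10, slack=2)
Line 2: ['cup', 'brown'] (min_width=9, slack=3)
Line 3: ['fruit', 'for'] (min_width=9, slack=3)
Line 4: ['rock', 'robot'] (min_width=10, slack=2)
Line 5: ['walk', 'desert'] (min_width=11, slack=1)
Line 6: ['run', 'white'] (min_width=9, slack=3)
Line 7: ['mineral'] (min_width=7, slack=5)
Line 8: ['brown', 'bright'] (min_width=12, slack=0)
Line 9: ['standard'] (min_width=8, slack=4)
Line 10: ['chair', 'of', 'any'] (min_width=12, slack=0)

Answer: I security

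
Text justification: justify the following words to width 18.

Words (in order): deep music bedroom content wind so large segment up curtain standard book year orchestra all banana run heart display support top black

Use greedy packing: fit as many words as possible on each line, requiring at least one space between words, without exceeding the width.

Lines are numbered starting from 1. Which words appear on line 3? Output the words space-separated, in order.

Line 1: ['deep', 'music', 'bedroom'] (min_width=18, slack=0)
Line 2: ['content', 'wind', 'so'] (min_width=15, slack=3)
Line 3: ['large', 'segment', 'up'] (min_width=16, slack=2)
Line 4: ['curtain', 'standard'] (min_width=16, slack=2)
Line 5: ['book', 'year'] (min_width=9, slack=9)
Line 6: ['orchestra', 'all'] (min_width=13, slack=5)
Line 7: ['banana', 'run', 'heart'] (min_width=16, slack=2)
Line 8: ['display', 'support'] (min_width=15, slack=3)
Line 9: ['top', 'black'] (min_width=9, slack=9)

Answer: large segment up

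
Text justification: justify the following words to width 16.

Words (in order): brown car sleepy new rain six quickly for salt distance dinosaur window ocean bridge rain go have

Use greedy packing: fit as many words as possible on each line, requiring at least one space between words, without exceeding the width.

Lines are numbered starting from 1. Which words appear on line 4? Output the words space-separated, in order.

Answer: distance

Derivation:
Line 1: ['brown', 'car', 'sleepy'] (min_width=16, slack=0)
Line 2: ['new', 'rain', 'six'] (min_width=12, slack=4)
Line 3: ['quickly', 'for', 'salt'] (min_width=16, slack=0)
Line 4: ['distance'] (min_width=8, slack=8)
Line 5: ['dinosaur', 'window'] (min_width=15, slack=1)
Line 6: ['ocean', 'bridge'] (min_width=12, slack=4)
Line 7: ['rain', 'go', 'have'] (min_width=12, slack=4)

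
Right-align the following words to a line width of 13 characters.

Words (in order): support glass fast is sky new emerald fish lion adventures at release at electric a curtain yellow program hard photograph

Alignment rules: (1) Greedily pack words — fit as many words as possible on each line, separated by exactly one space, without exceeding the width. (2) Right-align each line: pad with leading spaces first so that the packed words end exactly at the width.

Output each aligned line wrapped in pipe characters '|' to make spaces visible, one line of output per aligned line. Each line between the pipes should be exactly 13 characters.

Line 1: ['support', 'glass'] (min_width=13, slack=0)
Line 2: ['fast', 'is', 'sky'] (min_width=11, slack=2)
Line 3: ['new', 'emerald'] (min_width=11, slack=2)
Line 4: ['fish', 'lion'] (min_width=9, slack=4)
Line 5: ['adventures', 'at'] (min_width=13, slack=0)
Line 6: ['release', 'at'] (min_width=10, slack=3)
Line 7: ['electric', 'a'] (min_width=10, slack=3)
Line 8: ['curtain'] (min_width=7, slack=6)
Line 9: ['yellow'] (min_width=6, slack=7)
Line 10: ['program', 'hard'] (min_width=12, slack=1)
Line 11: ['photograph'] (min_width=10, slack=3)

Answer: |support glass|
|  fast is sky|
|  new emerald|
|    fish lion|
|adventures at|
|   release at|
|   electric a|
|      curtain|
|       yellow|
| program hard|
|   photograph|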